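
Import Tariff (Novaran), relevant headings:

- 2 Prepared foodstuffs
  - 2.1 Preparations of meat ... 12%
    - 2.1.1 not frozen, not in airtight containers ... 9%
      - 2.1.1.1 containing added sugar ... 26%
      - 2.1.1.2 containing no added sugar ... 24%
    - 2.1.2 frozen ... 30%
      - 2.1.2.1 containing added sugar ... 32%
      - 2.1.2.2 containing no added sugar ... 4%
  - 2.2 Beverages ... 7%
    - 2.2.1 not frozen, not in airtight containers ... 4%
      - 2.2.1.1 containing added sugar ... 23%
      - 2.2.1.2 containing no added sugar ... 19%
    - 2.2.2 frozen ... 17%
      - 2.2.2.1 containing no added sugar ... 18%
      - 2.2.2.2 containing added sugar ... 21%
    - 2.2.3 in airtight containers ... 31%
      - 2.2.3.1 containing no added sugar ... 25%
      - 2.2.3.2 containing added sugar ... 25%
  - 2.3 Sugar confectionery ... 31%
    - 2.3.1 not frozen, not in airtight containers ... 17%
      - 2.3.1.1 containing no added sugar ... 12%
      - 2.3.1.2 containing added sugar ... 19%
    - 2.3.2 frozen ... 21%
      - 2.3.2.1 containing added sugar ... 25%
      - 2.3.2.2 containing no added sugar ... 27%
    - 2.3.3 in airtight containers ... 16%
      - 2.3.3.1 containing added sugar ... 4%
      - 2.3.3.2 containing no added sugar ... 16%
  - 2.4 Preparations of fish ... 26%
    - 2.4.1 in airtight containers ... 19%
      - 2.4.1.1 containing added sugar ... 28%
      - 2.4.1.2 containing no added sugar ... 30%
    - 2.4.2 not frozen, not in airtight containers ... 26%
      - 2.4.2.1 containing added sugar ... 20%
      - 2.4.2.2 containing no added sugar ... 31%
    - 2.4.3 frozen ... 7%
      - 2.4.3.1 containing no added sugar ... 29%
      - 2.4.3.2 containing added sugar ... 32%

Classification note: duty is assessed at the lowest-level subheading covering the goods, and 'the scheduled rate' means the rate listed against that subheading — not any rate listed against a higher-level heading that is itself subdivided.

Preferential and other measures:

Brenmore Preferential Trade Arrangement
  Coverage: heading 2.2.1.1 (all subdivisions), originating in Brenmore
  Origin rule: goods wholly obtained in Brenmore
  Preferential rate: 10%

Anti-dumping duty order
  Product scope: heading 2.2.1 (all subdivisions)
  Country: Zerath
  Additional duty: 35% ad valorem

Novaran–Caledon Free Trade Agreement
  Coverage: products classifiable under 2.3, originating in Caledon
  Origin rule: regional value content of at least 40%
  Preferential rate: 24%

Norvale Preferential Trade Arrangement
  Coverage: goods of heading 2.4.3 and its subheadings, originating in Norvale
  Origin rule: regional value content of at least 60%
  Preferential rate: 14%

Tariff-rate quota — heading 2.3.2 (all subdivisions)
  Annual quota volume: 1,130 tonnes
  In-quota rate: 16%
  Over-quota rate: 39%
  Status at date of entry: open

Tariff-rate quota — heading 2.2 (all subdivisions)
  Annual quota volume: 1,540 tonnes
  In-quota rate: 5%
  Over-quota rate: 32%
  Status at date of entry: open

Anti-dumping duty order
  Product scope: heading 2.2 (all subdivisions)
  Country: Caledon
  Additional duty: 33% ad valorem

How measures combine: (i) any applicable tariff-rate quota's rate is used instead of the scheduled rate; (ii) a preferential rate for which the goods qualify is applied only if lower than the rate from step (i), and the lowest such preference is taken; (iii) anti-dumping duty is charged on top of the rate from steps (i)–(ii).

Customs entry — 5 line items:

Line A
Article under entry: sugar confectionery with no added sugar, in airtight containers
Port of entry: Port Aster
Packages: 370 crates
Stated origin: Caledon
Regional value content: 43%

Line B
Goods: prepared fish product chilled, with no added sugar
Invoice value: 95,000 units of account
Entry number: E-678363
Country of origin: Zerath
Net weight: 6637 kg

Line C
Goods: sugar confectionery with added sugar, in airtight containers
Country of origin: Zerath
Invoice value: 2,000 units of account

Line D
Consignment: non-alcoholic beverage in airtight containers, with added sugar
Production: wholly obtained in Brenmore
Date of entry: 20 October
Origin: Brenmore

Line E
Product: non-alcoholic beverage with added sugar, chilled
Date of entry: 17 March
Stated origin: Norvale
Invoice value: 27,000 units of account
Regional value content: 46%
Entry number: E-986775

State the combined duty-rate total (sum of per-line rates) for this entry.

61%

Line A: sugar confectionery → 2.3; in airtight containers → 2.3.3; with no added sugar → 2.3.3.2. Scheduled 16%. Caledon agreement on 2.3: RVC ≥ 40% → 24% available; preference 24% not lower than 16% → no reduction. → 16%.
Line B: prepared fish product → 2.4; chilled → 2.4.2; with no added sugar → 2.4.2.2. Scheduled 31%. No special measure applies. → 31%.
Line C: sugar confectionery → 2.3; in airtight containers → 2.3.3; with added sugar → 2.3.3.1. Scheduled 4%. No special measure applies. → 4%.
Line D: non-alcoholic beverage → 2.2; in airtight containers → 2.2.3; with added sugar → 2.2.3.2. Scheduled 25%. quota on 2.2 open → in-quota 5%; Brenmore agreement on 2.2.1.1: 2.2.3.2 not covered. → 5%.
Line E: non-alcoholic beverage → 2.2; chilled → 2.2.1; with added sugar → 2.2.1.1. Scheduled 23%. quota on 2.2 open → in-quota 5%; Norvale agreement on 2.4.3: 2.2.1.1 not covered. → 5%.
Sum: 16% + 31% + 4% + 5% + 5% = 61%.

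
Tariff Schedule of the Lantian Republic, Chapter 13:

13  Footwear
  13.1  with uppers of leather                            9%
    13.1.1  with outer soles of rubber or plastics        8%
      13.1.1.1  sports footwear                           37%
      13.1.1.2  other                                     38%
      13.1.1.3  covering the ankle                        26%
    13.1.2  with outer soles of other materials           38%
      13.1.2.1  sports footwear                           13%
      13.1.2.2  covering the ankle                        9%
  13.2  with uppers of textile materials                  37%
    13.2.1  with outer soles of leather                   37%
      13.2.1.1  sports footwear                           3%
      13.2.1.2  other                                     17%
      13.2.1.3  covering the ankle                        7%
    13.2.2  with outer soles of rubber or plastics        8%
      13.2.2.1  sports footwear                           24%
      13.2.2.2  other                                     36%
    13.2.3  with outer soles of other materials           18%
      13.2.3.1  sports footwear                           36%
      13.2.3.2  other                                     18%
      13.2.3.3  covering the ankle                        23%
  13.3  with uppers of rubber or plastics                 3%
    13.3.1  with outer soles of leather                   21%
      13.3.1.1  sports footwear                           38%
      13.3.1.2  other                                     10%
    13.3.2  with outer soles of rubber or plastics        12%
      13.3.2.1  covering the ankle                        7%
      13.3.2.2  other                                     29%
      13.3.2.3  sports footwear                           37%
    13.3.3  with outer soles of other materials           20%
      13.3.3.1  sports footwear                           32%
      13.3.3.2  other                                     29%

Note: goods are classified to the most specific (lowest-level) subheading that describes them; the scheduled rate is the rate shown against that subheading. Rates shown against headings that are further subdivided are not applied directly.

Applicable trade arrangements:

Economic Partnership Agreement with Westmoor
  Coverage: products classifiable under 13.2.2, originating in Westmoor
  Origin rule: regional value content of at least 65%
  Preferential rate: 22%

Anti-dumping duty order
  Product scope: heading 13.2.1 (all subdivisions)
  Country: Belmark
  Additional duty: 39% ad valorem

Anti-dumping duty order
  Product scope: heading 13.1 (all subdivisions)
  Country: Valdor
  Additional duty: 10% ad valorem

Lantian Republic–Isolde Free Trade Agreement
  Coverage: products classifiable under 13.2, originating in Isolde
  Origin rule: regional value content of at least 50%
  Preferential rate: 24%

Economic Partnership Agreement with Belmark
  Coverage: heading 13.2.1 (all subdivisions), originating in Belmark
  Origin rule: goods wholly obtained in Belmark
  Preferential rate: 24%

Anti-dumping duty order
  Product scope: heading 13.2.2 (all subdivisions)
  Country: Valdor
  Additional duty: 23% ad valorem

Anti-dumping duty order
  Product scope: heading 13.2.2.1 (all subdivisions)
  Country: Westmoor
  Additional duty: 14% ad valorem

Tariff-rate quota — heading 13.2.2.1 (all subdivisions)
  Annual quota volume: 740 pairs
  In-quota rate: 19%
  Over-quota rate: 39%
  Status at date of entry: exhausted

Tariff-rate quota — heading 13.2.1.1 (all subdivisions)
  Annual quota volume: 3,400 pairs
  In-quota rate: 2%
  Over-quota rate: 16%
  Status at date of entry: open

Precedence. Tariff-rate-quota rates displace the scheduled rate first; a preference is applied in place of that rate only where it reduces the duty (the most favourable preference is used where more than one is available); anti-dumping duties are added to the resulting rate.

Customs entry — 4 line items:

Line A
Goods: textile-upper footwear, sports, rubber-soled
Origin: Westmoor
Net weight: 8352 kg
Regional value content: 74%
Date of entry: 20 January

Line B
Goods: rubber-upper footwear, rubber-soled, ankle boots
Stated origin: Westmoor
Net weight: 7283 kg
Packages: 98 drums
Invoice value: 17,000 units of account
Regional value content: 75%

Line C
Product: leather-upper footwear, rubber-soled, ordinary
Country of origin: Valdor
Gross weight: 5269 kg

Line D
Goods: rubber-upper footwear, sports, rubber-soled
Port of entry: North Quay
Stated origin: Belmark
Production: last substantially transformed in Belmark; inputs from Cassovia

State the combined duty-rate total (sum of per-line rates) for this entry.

Line A: textile-upper → 13.2; rubber-soled → 13.2.2; sports → 13.2.2.1. Scheduled 24%. quota on 13.2.2.1 exhausted → over-quota 39%; Westmoor agreement on 13.2.2: RVC ≥ 65% → 22% available; preferential 22%; anti-dumping (Westmoor, 13.2.2.1): +14%; total 22% + 14% = 36%. → 36%.
Line B: rubber-upper → 13.3; rubber-soled → 13.3.2; ankle boots → 13.3.2.1. Scheduled 7%. Westmoor agreement on 13.2.2: 13.3.2.1 not covered. → 7%.
Line C: leather-upper → 13.1; rubber-soled → 13.1.1; ordinary → 13.1.1.2. Scheduled 38%. anti-dumping (Valdor, 13.1): +10%; total 38% + 10% = 48%. → 48%.
Line D: rubber-upper → 13.3; rubber-soled → 13.3.2; sports → 13.3.2.3. Scheduled 37%. Belmark agreement on 13.2.1: 13.3.2.3 not covered. → 37%.
Sum: 36% + 7% + 48% + 37% = 128%.

128%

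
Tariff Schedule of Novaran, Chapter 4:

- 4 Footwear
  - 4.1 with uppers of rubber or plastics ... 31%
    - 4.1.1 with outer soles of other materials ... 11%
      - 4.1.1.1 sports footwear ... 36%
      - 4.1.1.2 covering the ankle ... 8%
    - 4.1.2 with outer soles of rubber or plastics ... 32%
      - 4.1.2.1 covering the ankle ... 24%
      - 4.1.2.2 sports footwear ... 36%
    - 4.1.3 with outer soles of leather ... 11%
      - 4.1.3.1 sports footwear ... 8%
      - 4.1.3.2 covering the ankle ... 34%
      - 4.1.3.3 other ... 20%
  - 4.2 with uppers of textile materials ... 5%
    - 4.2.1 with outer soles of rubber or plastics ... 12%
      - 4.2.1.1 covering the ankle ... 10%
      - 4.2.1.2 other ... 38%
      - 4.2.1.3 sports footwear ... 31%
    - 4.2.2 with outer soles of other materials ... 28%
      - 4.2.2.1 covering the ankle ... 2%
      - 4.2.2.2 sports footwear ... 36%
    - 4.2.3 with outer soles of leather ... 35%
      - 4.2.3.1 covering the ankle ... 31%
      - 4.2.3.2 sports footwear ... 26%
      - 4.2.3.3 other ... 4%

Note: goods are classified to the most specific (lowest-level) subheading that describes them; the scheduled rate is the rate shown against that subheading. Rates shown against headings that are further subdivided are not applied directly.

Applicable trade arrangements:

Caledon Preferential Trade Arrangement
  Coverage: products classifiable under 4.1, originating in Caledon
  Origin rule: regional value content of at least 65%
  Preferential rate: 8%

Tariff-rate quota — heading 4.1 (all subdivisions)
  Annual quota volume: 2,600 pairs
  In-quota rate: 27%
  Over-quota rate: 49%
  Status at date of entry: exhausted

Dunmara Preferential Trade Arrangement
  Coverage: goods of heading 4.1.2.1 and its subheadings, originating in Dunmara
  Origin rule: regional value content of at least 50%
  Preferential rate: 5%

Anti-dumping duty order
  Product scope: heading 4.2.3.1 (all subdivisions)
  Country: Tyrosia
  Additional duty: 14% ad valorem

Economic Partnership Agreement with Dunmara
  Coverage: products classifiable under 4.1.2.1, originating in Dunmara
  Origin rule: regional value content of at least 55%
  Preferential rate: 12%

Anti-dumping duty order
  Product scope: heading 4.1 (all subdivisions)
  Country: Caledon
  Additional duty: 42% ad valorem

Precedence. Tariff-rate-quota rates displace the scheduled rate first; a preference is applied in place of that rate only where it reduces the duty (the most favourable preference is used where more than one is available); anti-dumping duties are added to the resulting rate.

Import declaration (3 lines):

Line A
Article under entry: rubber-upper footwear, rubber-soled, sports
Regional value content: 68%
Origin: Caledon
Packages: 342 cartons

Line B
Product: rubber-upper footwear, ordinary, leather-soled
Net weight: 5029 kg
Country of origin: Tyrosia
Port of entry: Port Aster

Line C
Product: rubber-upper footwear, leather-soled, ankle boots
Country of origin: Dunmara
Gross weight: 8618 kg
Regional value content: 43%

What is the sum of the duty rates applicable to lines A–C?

Line A: rubber-upper → 4.1; rubber-soled → 4.1.2; sports → 4.1.2.2. Scheduled 36%. quota on 4.1 exhausted → over-quota 49%; Caledon agreement on 4.1: RVC ≥ 65% → 8% available; preferential 8%; anti-dumping (Caledon, 4.1): +42%; total 8% + 42% = 50%. → 50%.
Line B: rubber-upper → 4.1; leather-soled → 4.1.3; ordinary → 4.1.3.3. Scheduled 20%. quota on 4.1 exhausted → over-quota 49%. → 49%.
Line C: rubber-upper → 4.1; leather-soled → 4.1.3; ankle boots → 4.1.3.2. Scheduled 34%. quota on 4.1 exhausted → over-quota 49%; Dunmara agreement on 4.1.2.1: 4.1.3.2 not covered; Dunmara agreement on 4.1.2.1: 4.1.3.2 not covered. → 49%.
Sum: 50% + 49% + 49% = 148%.

148%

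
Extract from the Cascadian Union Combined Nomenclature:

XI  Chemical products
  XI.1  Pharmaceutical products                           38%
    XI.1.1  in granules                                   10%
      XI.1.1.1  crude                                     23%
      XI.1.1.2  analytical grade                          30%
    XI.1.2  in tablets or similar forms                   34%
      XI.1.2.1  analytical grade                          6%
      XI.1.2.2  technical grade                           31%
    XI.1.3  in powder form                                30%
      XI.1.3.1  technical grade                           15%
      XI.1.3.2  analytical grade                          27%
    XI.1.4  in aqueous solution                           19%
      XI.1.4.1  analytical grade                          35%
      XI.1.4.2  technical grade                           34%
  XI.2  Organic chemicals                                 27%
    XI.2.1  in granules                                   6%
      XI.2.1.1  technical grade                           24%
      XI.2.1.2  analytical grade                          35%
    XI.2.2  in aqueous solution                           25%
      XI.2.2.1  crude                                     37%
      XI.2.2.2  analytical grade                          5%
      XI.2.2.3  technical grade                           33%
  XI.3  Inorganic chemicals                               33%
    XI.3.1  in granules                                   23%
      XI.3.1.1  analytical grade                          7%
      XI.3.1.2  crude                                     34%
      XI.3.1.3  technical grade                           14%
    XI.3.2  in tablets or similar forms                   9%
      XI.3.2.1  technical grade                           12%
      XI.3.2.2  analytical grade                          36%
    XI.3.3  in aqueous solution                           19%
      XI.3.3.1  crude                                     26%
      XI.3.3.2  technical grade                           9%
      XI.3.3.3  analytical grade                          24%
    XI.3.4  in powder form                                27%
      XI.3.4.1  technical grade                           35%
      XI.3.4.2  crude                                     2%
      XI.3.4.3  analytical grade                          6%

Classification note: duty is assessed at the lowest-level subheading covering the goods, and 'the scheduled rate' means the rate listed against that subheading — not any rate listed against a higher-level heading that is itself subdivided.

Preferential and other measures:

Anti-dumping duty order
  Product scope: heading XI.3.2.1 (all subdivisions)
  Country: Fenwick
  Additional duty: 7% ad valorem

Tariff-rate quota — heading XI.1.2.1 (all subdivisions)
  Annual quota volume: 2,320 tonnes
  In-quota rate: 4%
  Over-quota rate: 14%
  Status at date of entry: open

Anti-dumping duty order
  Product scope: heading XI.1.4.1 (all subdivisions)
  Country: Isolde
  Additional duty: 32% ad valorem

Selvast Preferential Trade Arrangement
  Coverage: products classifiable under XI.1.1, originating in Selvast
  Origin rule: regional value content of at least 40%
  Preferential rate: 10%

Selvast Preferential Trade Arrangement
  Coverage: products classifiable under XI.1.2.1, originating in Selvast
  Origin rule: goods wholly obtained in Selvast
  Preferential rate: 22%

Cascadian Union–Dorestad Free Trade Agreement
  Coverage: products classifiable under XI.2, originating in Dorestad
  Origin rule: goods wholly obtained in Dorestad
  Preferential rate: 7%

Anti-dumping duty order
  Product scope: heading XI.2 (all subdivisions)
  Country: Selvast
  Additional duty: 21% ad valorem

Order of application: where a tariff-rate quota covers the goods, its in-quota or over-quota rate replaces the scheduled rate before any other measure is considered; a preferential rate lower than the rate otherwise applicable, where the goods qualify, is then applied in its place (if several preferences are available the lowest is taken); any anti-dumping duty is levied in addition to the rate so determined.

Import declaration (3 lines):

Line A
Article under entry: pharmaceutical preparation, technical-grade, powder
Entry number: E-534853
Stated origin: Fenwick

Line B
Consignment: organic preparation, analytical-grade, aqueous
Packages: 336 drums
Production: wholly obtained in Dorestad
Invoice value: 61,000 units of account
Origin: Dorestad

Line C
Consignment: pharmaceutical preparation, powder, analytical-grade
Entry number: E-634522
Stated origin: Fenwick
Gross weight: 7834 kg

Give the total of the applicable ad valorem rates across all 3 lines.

47%

Line A: pharmaceutical → XI.1; powder → XI.1.3; technical-grade → XI.1.3.1. Scheduled 15%. No special measure applies. → 15%.
Line B: organic → XI.2; aqueous → XI.2.2; analytical-grade → XI.2.2.2. Scheduled 5%. Dorestad agreement on XI.2: wholly obtained → 7% available; preference 7% not lower than 5% → no reduction. → 5%.
Line C: pharmaceutical → XI.1; powder → XI.1.3; analytical-grade → XI.1.3.2. Scheduled 27%. No special measure applies. → 27%.
Sum: 15% + 5% + 27% = 47%.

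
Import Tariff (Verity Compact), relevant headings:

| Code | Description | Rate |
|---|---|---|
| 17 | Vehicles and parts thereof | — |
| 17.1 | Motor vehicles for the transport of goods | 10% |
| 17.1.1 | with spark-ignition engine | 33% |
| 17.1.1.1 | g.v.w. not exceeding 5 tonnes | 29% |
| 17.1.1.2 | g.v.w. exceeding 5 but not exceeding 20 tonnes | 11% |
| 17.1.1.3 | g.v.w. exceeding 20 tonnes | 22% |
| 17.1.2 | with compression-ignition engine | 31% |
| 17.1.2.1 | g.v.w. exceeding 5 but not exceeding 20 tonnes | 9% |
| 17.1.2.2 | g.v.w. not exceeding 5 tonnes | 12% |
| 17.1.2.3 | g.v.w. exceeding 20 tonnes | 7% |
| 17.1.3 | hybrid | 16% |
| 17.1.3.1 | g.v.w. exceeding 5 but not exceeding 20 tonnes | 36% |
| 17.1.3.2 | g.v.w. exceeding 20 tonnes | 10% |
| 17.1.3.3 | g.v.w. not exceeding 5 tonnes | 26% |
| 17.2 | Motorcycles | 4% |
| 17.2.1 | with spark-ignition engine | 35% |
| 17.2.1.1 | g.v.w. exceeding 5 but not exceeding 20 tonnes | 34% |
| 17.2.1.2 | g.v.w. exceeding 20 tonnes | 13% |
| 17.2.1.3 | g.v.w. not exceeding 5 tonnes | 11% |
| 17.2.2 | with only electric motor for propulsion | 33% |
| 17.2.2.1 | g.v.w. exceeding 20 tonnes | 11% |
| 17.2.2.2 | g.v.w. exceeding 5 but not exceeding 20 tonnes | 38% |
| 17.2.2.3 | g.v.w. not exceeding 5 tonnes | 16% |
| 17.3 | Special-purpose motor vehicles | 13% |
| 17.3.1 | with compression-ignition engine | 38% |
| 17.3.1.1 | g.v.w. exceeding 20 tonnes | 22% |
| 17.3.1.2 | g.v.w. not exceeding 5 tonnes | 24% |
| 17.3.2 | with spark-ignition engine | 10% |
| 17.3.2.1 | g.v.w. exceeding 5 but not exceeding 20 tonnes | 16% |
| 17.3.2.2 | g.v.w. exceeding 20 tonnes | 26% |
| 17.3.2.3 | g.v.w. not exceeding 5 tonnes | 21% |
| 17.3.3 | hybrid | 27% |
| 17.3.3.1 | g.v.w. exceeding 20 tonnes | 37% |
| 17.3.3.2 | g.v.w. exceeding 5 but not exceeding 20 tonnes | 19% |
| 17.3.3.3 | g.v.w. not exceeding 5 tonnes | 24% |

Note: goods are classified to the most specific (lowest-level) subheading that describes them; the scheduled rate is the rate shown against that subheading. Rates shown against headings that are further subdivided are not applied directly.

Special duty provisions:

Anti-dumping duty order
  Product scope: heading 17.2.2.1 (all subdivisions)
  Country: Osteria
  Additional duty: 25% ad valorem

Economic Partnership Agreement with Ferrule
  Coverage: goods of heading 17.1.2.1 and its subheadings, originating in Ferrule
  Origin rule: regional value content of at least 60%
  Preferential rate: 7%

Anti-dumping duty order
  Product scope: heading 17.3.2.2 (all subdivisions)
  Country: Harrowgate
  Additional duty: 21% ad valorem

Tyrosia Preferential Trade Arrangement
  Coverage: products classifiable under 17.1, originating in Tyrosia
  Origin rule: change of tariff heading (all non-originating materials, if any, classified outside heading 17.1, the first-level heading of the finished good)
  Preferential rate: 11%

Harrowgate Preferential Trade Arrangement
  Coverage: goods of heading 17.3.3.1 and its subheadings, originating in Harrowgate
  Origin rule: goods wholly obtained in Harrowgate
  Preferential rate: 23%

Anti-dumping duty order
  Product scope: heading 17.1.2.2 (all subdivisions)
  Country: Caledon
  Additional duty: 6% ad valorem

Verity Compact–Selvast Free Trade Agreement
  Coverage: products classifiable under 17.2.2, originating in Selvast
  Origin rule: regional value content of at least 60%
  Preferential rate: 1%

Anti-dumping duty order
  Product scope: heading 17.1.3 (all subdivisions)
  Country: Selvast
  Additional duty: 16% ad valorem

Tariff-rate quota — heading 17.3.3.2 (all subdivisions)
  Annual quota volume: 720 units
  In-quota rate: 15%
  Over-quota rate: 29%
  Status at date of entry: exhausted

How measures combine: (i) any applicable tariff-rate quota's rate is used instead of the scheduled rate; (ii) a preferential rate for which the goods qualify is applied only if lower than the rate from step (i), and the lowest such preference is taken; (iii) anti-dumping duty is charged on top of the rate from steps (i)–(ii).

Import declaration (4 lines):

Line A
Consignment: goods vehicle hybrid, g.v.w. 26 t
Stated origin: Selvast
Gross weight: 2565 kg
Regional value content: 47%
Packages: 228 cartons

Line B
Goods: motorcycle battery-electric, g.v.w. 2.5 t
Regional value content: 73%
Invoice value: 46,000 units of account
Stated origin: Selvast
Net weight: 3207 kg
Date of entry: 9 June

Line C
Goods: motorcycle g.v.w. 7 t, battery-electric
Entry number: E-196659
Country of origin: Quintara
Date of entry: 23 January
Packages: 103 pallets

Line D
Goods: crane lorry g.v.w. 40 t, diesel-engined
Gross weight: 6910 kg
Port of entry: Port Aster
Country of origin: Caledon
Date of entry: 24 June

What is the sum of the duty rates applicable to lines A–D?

Line A: goods vehicle → 17.1; hybrid → 17.1.3; g.v.w. 26 t → 17.1.3.2. Scheduled 10%. Selvast agreement on 17.2.2: 17.1.3.2 not covered; anti-dumping (Selvast, 17.1.3): +16%; total 10% + 16% = 26%. → 26%.
Line B: motorcycle → 17.2; battery-electric → 17.2.2; g.v.w. 2.5 t → 17.2.2.3. Scheduled 16%. Selvast agreement on 17.2.2: RVC ≥ 60% → 1% available; preferential 1%. → 1%.
Line C: motorcycle → 17.2; battery-electric → 17.2.2; g.v.w. 7 t → 17.2.2.2. Scheduled 38%. No special measure applies. → 38%.
Line D: crane lorry → 17.3; diesel-engined → 17.3.1; g.v.w. 40 t → 17.3.1.1. Scheduled 22%. No special measure applies. → 22%.
Sum: 26% + 1% + 38% + 22% = 87%.

87%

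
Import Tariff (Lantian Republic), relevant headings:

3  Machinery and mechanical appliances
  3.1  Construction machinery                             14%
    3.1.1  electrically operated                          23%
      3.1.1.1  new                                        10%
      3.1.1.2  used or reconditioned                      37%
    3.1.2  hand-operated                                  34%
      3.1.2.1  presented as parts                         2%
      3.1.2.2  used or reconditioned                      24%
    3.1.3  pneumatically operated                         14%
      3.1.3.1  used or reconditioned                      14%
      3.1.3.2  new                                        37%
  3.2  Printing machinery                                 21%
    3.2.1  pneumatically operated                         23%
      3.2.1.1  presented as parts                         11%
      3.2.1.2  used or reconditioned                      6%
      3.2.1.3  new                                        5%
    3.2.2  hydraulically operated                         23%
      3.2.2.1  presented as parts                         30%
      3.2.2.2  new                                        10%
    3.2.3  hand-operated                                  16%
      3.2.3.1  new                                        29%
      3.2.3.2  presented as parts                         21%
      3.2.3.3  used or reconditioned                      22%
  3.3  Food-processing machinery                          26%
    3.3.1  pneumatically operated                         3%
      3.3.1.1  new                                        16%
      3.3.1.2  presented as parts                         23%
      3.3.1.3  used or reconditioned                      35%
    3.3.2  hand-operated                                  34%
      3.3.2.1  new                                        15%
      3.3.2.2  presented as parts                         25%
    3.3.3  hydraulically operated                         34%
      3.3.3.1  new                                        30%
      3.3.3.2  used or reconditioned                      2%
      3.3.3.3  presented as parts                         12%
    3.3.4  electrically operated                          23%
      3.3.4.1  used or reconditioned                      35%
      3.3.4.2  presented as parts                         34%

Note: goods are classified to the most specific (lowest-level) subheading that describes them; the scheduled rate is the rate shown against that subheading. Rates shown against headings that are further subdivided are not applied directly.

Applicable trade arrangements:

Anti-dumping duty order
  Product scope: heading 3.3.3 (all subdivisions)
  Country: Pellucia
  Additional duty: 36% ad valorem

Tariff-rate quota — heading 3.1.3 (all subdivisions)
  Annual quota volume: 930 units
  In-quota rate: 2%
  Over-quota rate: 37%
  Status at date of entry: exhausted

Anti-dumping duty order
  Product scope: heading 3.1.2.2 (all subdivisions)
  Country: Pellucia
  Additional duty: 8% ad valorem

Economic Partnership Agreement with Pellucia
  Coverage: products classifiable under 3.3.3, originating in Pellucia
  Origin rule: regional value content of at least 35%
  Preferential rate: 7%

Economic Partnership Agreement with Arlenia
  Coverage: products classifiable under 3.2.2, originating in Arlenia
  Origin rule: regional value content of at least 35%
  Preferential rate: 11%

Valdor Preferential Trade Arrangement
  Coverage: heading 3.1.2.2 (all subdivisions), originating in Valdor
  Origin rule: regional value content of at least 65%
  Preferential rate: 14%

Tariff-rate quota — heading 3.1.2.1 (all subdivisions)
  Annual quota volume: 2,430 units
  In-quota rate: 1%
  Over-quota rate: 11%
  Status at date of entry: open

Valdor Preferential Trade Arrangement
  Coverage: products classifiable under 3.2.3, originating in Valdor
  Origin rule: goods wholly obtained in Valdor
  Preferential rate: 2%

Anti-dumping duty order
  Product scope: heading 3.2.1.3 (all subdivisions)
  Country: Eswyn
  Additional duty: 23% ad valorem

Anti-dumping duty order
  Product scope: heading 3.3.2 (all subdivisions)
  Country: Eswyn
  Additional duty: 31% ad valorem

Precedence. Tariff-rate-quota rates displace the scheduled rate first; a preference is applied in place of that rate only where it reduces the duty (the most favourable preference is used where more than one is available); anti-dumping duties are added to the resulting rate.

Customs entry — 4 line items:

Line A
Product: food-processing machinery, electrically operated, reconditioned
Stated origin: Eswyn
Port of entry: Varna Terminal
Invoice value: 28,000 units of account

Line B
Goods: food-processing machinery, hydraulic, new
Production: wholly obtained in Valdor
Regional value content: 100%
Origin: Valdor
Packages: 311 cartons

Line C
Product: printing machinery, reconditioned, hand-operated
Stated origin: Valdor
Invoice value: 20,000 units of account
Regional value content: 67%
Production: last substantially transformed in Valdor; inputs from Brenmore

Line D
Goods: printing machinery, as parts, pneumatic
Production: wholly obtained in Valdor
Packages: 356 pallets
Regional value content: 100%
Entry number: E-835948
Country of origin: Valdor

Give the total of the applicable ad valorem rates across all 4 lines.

98%

Line A: food-processing → 3.3; electrically operated → 3.3.4; reconditioned → 3.3.4.1. Scheduled 35%. No special measure applies. → 35%.
Line B: food-processing → 3.3; hydraulic → 3.3.3; new → 3.3.3.1. Scheduled 30%. Valdor agreement on 3.1.2.2: 3.3.3.1 not covered; Valdor agreement on 3.2.3: 3.3.3.1 not covered. → 30%.
Line C: printing → 3.2; hand-operated → 3.2.3; reconditioned → 3.2.3.3. Scheduled 22%. Valdor agreement on 3.1.2.2: 3.2.3.3 not covered; Valdor agreement on 3.2.3: not wholly obtained. → 22%.
Line D: printing → 3.2; pneumatic → 3.2.1; as parts → 3.2.1.1. Scheduled 11%. Valdor agreement on 3.1.2.2: 3.2.1.1 not covered; Valdor agreement on 3.2.3: 3.2.1.1 not covered. → 11%.
Sum: 35% + 30% + 22% + 11% = 98%.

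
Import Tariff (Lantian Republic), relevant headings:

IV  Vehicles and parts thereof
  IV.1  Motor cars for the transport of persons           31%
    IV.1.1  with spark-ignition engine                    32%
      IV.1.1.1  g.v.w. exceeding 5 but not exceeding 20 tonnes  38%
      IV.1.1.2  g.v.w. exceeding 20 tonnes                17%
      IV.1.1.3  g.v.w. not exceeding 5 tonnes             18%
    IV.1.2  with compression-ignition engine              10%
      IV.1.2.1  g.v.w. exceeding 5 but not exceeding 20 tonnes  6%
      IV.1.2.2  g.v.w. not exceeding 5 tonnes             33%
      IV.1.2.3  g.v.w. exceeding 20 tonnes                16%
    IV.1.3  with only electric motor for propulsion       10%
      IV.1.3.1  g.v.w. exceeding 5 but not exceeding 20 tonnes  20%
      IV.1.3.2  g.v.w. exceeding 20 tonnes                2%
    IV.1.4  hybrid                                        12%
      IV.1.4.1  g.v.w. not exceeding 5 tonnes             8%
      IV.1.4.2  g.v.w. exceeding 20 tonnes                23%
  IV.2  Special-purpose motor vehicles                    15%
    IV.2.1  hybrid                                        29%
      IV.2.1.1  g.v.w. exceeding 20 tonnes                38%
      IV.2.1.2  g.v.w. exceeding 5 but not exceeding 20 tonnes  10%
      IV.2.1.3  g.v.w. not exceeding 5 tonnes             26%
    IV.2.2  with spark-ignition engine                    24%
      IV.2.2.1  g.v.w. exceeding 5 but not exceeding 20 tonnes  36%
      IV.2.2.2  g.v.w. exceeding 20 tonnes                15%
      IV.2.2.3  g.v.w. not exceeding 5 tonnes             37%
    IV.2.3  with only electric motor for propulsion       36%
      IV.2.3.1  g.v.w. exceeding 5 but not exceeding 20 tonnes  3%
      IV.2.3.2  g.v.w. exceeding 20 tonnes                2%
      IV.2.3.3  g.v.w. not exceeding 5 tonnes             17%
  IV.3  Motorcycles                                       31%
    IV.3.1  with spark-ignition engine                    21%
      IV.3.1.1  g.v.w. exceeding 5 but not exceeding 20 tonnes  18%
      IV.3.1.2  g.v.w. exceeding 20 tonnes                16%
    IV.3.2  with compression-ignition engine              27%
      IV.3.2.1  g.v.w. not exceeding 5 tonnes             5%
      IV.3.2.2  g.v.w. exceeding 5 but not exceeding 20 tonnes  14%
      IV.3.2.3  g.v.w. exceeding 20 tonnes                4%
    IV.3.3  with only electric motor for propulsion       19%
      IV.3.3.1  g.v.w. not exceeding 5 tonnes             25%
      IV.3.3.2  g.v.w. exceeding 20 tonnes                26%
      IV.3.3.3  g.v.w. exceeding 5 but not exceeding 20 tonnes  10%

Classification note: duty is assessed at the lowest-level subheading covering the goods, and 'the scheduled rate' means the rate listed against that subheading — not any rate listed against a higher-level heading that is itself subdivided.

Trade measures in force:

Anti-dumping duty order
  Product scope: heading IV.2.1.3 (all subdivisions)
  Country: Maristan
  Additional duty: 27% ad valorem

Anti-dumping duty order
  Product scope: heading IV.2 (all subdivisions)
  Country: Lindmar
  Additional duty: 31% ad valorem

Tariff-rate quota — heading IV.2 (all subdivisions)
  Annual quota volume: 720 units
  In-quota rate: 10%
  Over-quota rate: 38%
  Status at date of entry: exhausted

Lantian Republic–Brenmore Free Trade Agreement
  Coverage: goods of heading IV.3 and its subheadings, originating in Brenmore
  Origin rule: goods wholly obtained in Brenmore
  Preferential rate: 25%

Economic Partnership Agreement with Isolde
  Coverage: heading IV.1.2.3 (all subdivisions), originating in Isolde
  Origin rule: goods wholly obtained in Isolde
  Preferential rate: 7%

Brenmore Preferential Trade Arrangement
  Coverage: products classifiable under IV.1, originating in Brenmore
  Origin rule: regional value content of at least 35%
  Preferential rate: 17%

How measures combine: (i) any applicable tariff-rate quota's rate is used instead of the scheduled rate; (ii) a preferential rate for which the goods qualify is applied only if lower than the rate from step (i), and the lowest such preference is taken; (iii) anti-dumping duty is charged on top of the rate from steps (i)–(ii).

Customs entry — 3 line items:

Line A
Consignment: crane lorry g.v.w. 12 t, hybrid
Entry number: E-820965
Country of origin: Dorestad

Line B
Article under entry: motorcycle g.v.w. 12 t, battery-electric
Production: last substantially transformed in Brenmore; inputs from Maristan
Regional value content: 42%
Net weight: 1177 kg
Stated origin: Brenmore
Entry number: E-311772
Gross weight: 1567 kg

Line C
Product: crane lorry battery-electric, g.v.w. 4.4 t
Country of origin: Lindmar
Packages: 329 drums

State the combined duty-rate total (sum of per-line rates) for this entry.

117%

Line A: crane lorry → IV.2; hybrid → IV.2.1; g.v.w. 12 t → IV.2.1.2. Scheduled 10%. quota on IV.2 exhausted → over-quota 38%. → 38%.
Line B: motorcycle → IV.3; battery-electric → IV.3.3; g.v.w. 12 t → IV.3.3.3. Scheduled 10%. Brenmore agreement on IV.3: not wholly obtained; Brenmore agreement on IV.1: IV.3.3.3 not covered. → 10%.
Line C: crane lorry → IV.2; battery-electric → IV.2.3; g.v.w. 4.4 t → IV.2.3.3. Scheduled 17%. quota on IV.2 exhausted → over-quota 38%; anti-dumping (Lindmar, IV.2): +31%; total 38% + 31% = 69%. → 69%.
Sum: 38% + 10% + 69% = 117%.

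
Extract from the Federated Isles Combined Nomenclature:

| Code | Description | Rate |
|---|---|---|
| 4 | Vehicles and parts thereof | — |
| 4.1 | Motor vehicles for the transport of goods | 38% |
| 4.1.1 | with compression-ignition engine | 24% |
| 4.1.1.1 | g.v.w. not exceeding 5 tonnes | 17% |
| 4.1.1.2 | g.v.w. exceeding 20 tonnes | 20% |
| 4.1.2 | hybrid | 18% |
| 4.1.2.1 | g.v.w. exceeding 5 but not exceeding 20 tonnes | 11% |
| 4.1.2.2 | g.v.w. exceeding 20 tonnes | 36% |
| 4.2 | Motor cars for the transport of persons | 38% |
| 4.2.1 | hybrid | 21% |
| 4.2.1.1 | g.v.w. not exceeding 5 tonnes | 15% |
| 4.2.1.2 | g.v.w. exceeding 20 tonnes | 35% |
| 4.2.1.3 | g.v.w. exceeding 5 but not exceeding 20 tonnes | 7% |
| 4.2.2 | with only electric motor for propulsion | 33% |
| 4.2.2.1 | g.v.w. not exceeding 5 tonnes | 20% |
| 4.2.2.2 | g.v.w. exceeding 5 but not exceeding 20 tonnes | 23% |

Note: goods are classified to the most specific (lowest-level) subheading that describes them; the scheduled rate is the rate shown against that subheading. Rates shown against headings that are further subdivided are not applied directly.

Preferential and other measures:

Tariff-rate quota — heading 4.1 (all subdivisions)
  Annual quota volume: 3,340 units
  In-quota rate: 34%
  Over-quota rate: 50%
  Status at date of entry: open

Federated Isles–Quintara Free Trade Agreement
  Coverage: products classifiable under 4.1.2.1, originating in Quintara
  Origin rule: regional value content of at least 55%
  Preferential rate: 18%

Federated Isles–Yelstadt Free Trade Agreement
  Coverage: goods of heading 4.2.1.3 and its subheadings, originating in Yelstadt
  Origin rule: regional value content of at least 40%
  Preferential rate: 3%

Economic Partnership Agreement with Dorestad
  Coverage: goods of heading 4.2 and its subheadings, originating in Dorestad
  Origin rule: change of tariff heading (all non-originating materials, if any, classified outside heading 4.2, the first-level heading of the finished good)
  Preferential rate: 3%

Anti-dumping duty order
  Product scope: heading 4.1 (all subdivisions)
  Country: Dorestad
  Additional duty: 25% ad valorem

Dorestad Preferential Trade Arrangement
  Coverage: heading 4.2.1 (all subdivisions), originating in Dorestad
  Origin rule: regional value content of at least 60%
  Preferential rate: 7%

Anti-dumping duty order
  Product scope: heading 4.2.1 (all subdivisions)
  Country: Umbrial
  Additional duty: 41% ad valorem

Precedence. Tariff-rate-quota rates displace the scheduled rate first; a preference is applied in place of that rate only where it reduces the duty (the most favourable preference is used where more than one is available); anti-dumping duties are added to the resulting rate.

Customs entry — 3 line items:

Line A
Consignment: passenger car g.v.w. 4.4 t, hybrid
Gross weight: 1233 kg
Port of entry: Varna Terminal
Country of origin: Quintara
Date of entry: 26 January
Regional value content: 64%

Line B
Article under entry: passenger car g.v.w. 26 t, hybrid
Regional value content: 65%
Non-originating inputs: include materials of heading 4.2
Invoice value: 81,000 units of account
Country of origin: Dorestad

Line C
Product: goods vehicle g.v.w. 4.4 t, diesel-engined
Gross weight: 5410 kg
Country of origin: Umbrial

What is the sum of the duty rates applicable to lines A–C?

Line A: passenger car → 4.2; hybrid → 4.2.1; g.v.w. 4.4 t → 4.2.1.1. Scheduled 15%. Quintara agreement on 4.1.2.1: 4.2.1.1 not covered. → 15%.
Line B: passenger car → 4.2; hybrid → 4.2.1; g.v.w. 26 t → 4.2.1.2. Scheduled 35%. Dorestad agreement on 4.2: CTH not met; Dorestad agreement on 4.2.1: RVC ≥ 60% → 7% available; preferential 7%. → 7%.
Line C: goods vehicle → 4.1; diesel-engined → 4.1.1; g.v.w. 4.4 t → 4.1.1.1. Scheduled 17%. quota on 4.1 open → in-quota 34%. → 34%.
Sum: 15% + 7% + 34% = 56%.

56%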